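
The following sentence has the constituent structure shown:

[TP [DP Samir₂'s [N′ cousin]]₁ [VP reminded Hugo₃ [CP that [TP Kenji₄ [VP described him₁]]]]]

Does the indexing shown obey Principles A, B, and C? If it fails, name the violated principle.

grammatical

The two coindexed NPs are *[Samir₂'s cousin]₁* and *him₁*.
*him₁* is a pronoun; its binding domain is the embedded TP, whose subject is Kenji₄. Within that domain it is c-commanded only by *Kenji₄*, which carries a different index — the pronoun is free locally, so Principle B holds.
*[Samir₂'s cousin]₁* is an R-expression; *him₁* does not c-command it, and no other NP shares its index, so Principle C is satisfied.
All principles are respected.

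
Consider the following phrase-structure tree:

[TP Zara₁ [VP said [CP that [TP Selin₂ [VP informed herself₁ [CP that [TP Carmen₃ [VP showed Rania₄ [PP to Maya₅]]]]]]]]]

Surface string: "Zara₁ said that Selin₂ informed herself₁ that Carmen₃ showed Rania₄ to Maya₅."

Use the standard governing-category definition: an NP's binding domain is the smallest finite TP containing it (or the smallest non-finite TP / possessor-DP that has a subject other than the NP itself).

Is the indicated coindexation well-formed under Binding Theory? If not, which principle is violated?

The two coindexed NPs are *Zara₁* and *herself₁*.
*herself₁* is an anaphor. Principle A requires it to be bound within its binding domain — the embedded TP, whose subject is Selin₂.
Within that domain it is c-commanded by *Selin₂*, which does not share its index.
*Zara₁* does c-command the anaphor, but from outside its binding domain.
The anaphor is unbound in its domain → Principle A violation.

Principle A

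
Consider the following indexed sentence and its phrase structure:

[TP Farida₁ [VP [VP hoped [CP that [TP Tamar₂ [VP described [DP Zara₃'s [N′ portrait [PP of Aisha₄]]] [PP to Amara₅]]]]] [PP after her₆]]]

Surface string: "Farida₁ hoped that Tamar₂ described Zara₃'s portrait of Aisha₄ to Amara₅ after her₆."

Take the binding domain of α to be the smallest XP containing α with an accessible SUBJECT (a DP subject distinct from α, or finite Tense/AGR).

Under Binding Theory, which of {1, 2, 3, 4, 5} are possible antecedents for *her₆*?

*her* is a pronoun, so Principle B applies: it must be free in its binding domain.
Binding domain of *her₆*: the matrix TP, whose subject is Farida₁.
*Farida₁* c-commands the pronoun within its binding domain → coindexation would violate Principle B.
*Tamar₂* and the pronoun do not c-command one another → neither Principle B nor Principle C is at stake; coindexation permitted.
*Zara₃* and the pronoun do not c-command one another → neither Principle B nor Principle C is at stake; coindexation permitted.
*Aisha₄* and the pronoun do not c-command one another → neither Principle B nor Principle C is at stake; coindexation permitted.
*Amara₅* and the pronoun do not c-command one another → neither Principle B nor Principle C is at stake; coindexation permitted.

{2, 3, 4, 5}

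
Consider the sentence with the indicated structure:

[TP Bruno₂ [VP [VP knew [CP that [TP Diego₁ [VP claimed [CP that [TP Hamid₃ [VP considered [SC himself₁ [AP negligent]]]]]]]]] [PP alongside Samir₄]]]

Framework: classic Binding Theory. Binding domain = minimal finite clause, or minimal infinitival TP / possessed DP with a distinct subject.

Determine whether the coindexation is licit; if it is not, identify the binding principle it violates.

The two coindexed NPs are *Diego₁* and *himself₁*.
*himself₁* is an anaphor. Principle A requires it to be bound within its binding domain — the embedded TP, whose subject is Hamid₃.
Within that domain it is c-commanded by *Hamid₃*, which does not share its index.
*Diego₁* does c-command the anaphor, but from outside its binding domain.
The anaphor is unbound in its domain → Principle A violation.

Principle A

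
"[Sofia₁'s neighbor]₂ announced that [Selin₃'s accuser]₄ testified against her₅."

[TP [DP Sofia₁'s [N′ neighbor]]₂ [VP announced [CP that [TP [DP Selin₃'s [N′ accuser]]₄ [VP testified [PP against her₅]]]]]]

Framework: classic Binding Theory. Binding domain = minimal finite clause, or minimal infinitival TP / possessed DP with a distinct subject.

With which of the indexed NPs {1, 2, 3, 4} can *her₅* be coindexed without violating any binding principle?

{1, 2, 3}

*her* is a pronoun, so Principle B applies: it must be free in its binding domain.
Binding domain of *her₅*: the embedded TP, whose subject is [Selin₃'s accuser]₄.
*Sofia₁* and the pronoun do not c-command one another → neither Principle B nor Principle C is at stake; coindexation permitted.
*[Sofia₁'s neighbor]₂* c-commands the pronoun but from outside its binding domain, and is not c-commanded by it → coindexation permitted.
*Selin₃* and the pronoun do not c-command one another → neither Principle B nor Principle C is at stake; coindexation permitted.
*[Selin₃'s accuser]₄* c-commands the pronoun within its binding domain → coindexation would violate Principle B.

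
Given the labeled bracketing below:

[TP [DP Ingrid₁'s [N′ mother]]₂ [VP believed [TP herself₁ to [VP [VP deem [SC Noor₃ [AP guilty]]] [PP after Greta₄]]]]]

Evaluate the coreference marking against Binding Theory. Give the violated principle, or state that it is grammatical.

The two coindexed NPs are *Ingrid₁* and *herself₁*.
*herself₁* is an anaphor. Principle A requires it to be bound within its binding domain — the matrix TP, whose subject is [Ingrid₁'s mother]₂.
Within that domain it is c-commanded by *[Ingrid₁'s mother]₂*, which does not share its index.
*Ingrid₁* does not c-command the anaphor at all.
The anaphor is unbound in its domain → Principle A violation.

Principle A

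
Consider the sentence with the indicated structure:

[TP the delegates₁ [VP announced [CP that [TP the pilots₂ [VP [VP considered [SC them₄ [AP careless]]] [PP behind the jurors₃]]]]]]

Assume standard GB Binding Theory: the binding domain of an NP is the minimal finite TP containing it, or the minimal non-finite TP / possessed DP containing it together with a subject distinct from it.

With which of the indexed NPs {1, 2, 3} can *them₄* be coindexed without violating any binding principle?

{1, 3}

*them* is a pronoun, so Principle B applies: it must be free in its binding domain.
Binding domain of *them₄*: the embedded TP, whose subject is the pilots₂.
*the delegates₁* c-commands the pronoun but from outside its binding domain, and is not c-commanded by it → coindexation permitted.
*the pilots₂* c-commands the pronoun within its binding domain → coindexation would violate Principle B.
*the jurors₃* and the pronoun do not c-command one another → neither Principle B nor Principle C is at stake; coindexation permitted.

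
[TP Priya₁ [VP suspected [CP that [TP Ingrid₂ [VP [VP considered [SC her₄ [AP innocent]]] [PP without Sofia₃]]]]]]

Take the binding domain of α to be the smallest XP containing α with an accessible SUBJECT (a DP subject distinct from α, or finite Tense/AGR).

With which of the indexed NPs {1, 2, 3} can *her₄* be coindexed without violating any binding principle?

*her* is a pronoun, so Principle B applies: it must be free in its binding domain.
Binding domain of *her₄*: the embedded TP, whose subject is Ingrid₂.
*Priya₁* c-commands the pronoun but from outside its binding domain, and is not c-commanded by it → coindexation permitted.
*Ingrid₂* c-commands the pronoun within its binding domain → coindexation would violate Principle B.
*Sofia₃* and the pronoun do not c-command one another → neither Principle B nor Principle C is at stake; coindexation permitted.

{1, 3}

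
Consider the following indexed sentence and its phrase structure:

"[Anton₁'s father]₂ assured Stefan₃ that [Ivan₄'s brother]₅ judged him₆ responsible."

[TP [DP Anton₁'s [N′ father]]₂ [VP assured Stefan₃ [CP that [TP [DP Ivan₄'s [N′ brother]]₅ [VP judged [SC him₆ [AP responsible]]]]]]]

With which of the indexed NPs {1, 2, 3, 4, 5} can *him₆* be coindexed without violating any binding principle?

{1, 2, 3, 4}

*him* is a pronoun, so Principle B applies: it must be free in its binding domain.
Binding domain of *him₆*: the embedded TP, whose subject is [Ivan₄'s brother]₅.
*Anton₁* and the pronoun do not c-command one another → neither Principle B nor Principle C is at stake; coindexation permitted.
*[Anton₁'s father]₂* c-commands the pronoun but from outside its binding domain, and is not c-commanded by it → coindexation permitted.
*Stefan₃* c-commands the pronoun but from outside its binding domain, and is not c-commanded by it → coindexation permitted.
*Ivan₄* and the pronoun do not c-command one another → neither Principle B nor Principle C is at stake; coindexation permitted.
*[Ivan₄'s brother]₅* c-commands the pronoun within its binding domain → coindexation would violate Principle B.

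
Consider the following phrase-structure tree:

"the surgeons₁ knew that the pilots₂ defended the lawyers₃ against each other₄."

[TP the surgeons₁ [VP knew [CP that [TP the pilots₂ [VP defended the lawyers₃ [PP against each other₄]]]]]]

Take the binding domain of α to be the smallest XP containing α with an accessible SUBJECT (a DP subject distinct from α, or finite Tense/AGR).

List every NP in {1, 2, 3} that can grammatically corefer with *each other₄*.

*each other* is an anaphor, so Principle A applies: it must be bound in its binding domain.
Binding domain of *each other₄*: the embedded TP, whose subject is the pilots₂.
*the surgeons₁* c-commands the anaphor but is outside its binding domain → cannot satisfy Principle A.
*the pilots₂* c-commands the anaphor within its binding domain → licit binder.
*the lawyers₃* c-commands the anaphor within its binding domain → licit binder.

{2, 3}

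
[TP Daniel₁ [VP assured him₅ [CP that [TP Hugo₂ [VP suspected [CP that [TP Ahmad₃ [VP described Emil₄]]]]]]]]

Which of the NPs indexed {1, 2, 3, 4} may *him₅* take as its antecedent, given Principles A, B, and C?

none

*him* is a pronoun, so Principle B applies: it must be free in its binding domain.
Binding domain of *him₅*: the matrix TP, whose subject is Daniel₁.
*Daniel₁* c-commands the pronoun within its binding domain → coindexation would violate Principle B.
*Hugo₂*: the pronoun c-commands this R-expression → coindexation would violate Principle C on *Hugo₂*.
*Ahmad₃*: the pronoun c-commands this R-expression → coindexation would violate Principle C on *Ahmad₃*.
*Emil₄*: the pronoun c-commands this R-expression → coindexation would violate Principle C on *Emil₄*.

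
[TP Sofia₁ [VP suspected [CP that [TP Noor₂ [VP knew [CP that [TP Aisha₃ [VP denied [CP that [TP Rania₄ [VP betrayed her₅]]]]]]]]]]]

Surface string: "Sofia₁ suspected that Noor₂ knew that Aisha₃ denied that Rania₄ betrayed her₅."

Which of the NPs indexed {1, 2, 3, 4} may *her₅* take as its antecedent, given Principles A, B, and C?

{1, 2, 3}

*her* is a pronoun, so Principle B applies: it must be free in its binding domain.
Binding domain of *her₅*: the embedded TP, whose subject is Rania₄.
*Sofia₁* c-commands the pronoun but from outside its binding domain, and is not c-commanded by it → coindexation permitted.
*Noor₂* c-commands the pronoun but from outside its binding domain, and is not c-commanded by it → coindexation permitted.
*Aisha₃* c-commands the pronoun but from outside its binding domain, and is not c-commanded by it → coindexation permitted.
*Rania₄* c-commands the pronoun within its binding domain → coindexation would violate Principle B.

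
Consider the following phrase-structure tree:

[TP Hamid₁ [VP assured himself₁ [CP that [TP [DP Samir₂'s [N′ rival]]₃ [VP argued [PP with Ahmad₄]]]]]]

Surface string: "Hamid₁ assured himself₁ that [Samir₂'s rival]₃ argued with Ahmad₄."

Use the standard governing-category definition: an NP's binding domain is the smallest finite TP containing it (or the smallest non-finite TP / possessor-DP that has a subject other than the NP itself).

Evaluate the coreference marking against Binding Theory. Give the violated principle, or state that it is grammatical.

The two coindexed NPs are *Hamid₁* and *himself₁*.
*himself₁* is an anaphor; its binding domain is the matrix TP, whose subject is Hamid₁. *Hamid₁* c-commands it within that domain and shares its index, so Principle A is satisfied.
*Hamid₁* is an R-expression; *himself₁* does not c-command it, and no other NP shares its index, so Principle C is satisfied.
All principles are respected.

grammatical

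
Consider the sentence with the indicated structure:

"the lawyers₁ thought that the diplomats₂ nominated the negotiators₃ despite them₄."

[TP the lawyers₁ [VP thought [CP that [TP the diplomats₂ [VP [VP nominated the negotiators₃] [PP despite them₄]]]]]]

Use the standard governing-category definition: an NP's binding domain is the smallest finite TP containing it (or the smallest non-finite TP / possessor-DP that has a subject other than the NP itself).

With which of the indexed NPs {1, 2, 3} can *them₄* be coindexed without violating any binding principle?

*them* is a pronoun, so Principle B applies: it must be free in its binding domain.
Binding domain of *them₄*: the embedded TP, whose subject is the diplomats₂.
*the lawyers₁* c-commands the pronoun but from outside its binding domain, and is not c-commanded by it → coindexation permitted.
*the diplomats₂* c-commands the pronoun within its binding domain → coindexation would violate Principle B.
*the negotiators₃* and the pronoun do not c-command one another → neither Principle B nor Principle C is at stake; coindexation permitted.

{1, 3}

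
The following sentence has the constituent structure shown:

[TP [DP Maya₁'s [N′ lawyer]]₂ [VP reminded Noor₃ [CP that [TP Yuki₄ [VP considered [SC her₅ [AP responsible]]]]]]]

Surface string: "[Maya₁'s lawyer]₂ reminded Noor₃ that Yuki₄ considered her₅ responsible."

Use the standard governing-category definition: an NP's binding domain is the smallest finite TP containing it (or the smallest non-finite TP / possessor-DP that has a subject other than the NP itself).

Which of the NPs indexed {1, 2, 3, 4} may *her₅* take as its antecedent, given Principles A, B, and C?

{1, 2, 3}

*her* is a pronoun, so Principle B applies: it must be free in its binding domain.
Binding domain of *her₅*: the embedded TP, whose subject is Yuki₄.
*Maya₁* and the pronoun do not c-command one another → neither Principle B nor Principle C is at stake; coindexation permitted.
*[Maya₁'s lawyer]₂* c-commands the pronoun but from outside its binding domain, and is not c-commanded by it → coindexation permitted.
*Noor₃* c-commands the pronoun but from outside its binding domain, and is not c-commanded by it → coindexation permitted.
*Yuki₄* c-commands the pronoun within its binding domain → coindexation would violate Principle B.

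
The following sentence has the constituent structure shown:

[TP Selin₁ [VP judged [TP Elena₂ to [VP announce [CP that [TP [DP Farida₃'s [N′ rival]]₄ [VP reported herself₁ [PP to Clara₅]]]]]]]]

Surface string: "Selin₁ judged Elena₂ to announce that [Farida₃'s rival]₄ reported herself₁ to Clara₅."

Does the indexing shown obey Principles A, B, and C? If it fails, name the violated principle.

The two coindexed NPs are *Selin₁* and *herself₁*.
*herself₁* is an anaphor. Principle A requires it to be bound within its binding domain — the embedded TP, whose subject is [Farida₃'s rival]₄.
Within that domain it is c-commanded by *[Farida₃'s rival]₄*, which does not share its index.
*Selin₁* does c-command the anaphor, but from outside its binding domain.
The anaphor is unbound in its domain → Principle A violation.

Principle A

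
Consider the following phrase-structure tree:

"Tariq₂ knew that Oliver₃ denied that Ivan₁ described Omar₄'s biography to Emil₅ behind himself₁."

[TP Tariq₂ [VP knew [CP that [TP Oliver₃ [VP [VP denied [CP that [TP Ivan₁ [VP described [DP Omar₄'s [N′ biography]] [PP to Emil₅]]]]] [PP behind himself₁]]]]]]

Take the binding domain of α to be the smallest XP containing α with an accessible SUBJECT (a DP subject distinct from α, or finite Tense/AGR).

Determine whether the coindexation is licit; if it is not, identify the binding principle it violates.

Principle A

The two coindexed NPs are *Ivan₁* and *himself₁*.
*himself₁* is an anaphor. Principle A requires it to be bound within its binding domain — the embedded TP, whose subject is Oliver₃.
Within that domain it is c-commanded by *Oliver₃*, which does not share its index.
*Ivan₁* does not c-command the anaphor at all.
The anaphor is unbound in its domain → Principle A violation.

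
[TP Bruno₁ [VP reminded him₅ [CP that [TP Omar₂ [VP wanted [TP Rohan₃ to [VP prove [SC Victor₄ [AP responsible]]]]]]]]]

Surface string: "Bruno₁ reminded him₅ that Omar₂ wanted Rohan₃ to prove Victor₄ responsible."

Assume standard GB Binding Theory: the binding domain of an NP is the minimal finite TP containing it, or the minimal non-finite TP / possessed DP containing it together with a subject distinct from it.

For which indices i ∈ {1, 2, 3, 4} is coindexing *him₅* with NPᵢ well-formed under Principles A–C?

*him* is a pronoun, so Principle B applies: it must be free in its binding domain.
Binding domain of *him₅*: the matrix TP, whose subject is Bruno₁.
*Bruno₁* c-commands the pronoun within its binding domain → coindexation would violate Principle B.
*Omar₂*: the pronoun c-commands this R-expression → coindexation would violate Principle C on *Omar₂*.
*Rohan₃*: the pronoun c-commands this R-expression → coindexation would violate Principle C on *Rohan₃*.
*Victor₄*: the pronoun c-commands this R-expression → coindexation would violate Principle C on *Victor₄*.

none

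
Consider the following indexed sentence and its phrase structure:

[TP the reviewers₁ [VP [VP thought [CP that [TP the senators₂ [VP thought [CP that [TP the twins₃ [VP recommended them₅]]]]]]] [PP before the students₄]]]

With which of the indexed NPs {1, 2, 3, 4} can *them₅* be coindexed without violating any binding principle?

*them* is a pronoun, so Principle B applies: it must be free in its binding domain.
Binding domain of *them₅*: the embedded TP, whose subject is the twins₃.
*the reviewers₁* c-commands the pronoun but from outside its binding domain, and is not c-commanded by it → coindexation permitted.
*the senators₂* c-commands the pronoun but from outside its binding domain, and is not c-commanded by it → coindexation permitted.
*the twins₃* c-commands the pronoun within its binding domain → coindexation would violate Principle B.
*the students₄* and the pronoun do not c-command one another → neither Principle B nor Principle C is at stake; coindexation permitted.

{1, 2, 4}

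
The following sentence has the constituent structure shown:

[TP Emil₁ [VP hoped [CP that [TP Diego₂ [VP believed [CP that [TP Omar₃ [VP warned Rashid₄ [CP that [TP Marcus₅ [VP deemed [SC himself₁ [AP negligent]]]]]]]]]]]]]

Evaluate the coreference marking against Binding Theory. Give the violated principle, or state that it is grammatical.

Principle A

The two coindexed NPs are *Emil₁* and *himself₁*.
*himself₁* is an anaphor. Principle A requires it to be bound within its binding domain — the embedded TP, whose subject is Marcus₅.
Within that domain it is c-commanded by *Marcus₅*, which does not share its index.
*Emil₁* does c-command the anaphor, but from outside its binding domain.
The anaphor is unbound in its domain → Principle A violation.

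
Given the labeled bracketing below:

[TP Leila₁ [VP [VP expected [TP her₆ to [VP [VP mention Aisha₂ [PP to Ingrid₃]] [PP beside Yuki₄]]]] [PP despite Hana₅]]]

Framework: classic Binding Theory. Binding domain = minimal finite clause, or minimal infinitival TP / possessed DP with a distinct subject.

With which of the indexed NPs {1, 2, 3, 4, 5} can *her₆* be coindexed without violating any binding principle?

*her* is a pronoun, so Principle B applies: it must be free in its binding domain.
Binding domain of *her₆*: the matrix TP, whose subject is Leila₁.
*Leila₁* c-commands the pronoun within its binding domain → coindexation would violate Principle B.
*Aisha₂*: the pronoun c-commands this R-expression → coindexation would violate Principle C on *Aisha₂*.
*Ingrid₃*: the pronoun c-commands this R-expression → coindexation would violate Principle C on *Ingrid₃*.
*Yuki₄*: the pronoun c-commands this R-expression → coindexation would violate Principle C on *Yuki₄*.
*Hana₅* and the pronoun do not c-command one another → neither Principle B nor Principle C is at stake; coindexation permitted.

{5}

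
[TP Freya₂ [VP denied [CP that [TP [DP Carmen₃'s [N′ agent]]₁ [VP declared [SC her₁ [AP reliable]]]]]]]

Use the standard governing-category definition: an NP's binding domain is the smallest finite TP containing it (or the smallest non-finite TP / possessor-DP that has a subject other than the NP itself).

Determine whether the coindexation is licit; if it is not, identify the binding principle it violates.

The two coindexed NPs are *[Carmen₃'s agent]₁* and *her₁*.
*her₁* is a pronoun. Its binding domain is the embedded TP, whose subject is [Carmen₃'s agent]₁.
*[Carmen₃'s agent]₁* c-commands it within that domain and carries the same index.
The pronoun is locally bound → Principle B violation.

Principle B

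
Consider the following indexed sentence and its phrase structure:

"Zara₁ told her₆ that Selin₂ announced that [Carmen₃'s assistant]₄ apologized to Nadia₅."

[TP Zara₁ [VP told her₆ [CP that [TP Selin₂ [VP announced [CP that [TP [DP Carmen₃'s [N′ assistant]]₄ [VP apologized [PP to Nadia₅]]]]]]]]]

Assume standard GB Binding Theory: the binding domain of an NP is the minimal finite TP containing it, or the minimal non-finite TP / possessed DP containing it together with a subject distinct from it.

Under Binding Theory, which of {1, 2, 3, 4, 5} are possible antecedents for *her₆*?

none

*her* is a pronoun, so Principle B applies: it must be free in its binding domain.
Binding domain of *her₆*: the matrix TP, whose subject is Zara₁.
*Zara₁* c-commands the pronoun within its binding domain → coindexation would violate Principle B.
*Selin₂*: the pronoun c-commands this R-expression → coindexation would violate Principle C on *Selin₂*.
*Carmen₃*: the pronoun c-commands this R-expression → coindexation would violate Principle C on *Carmen₃*.
*[Carmen₃'s assistant]₄*: the pronoun c-commands this R-expression → coindexation would violate Principle C on *[Carmen₃'s assistant]₄*.
*Nadia₅*: the pronoun c-commands this R-expression → coindexation would violate Principle C on *Nadia₅*.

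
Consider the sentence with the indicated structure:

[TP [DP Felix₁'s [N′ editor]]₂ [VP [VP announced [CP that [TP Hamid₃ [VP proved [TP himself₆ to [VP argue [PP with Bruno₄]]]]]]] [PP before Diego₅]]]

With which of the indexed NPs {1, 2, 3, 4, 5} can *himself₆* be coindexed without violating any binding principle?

{3}

*himself* is an anaphor, so Principle A applies: it must be bound in its binding domain.
Binding domain of *himself₆*: the embedded TP, whose subject is Hamid₃.
*Felix₁* does not c-command the anaphor → cannot bind it.
*[Felix₁'s editor]₂* c-commands the anaphor but is outside its binding domain → cannot satisfy Principle A.
*Hamid₃* c-commands the anaphor within its binding domain → licit binder.
*Bruno₄* does not c-command the anaphor → cannot bind it.
*Diego₅* does not c-command the anaphor → cannot bind it.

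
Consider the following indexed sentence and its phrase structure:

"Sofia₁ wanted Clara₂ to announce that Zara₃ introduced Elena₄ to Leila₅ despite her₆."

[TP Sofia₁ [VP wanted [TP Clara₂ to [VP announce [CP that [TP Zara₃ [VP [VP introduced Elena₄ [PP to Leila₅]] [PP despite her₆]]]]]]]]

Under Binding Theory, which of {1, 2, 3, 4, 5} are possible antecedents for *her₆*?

*her* is a pronoun, so Principle B applies: it must be free in its binding domain.
Binding domain of *her₆*: the embedded TP, whose subject is Zara₃.
*Sofia₁* c-commands the pronoun but from outside its binding domain, and is not c-commanded by it → coindexation permitted.
*Clara₂* c-commands the pronoun but from outside its binding domain, and is not c-commanded by it → coindexation permitted.
*Zara₃* c-commands the pronoun within its binding domain → coindexation would violate Principle B.
*Elena₄* and the pronoun do not c-command one another → neither Principle B nor Principle C is at stake; coindexation permitted.
*Leila₅* and the pronoun do not c-command one another → neither Principle B nor Principle C is at stake; coindexation permitted.

{1, 2, 4, 5}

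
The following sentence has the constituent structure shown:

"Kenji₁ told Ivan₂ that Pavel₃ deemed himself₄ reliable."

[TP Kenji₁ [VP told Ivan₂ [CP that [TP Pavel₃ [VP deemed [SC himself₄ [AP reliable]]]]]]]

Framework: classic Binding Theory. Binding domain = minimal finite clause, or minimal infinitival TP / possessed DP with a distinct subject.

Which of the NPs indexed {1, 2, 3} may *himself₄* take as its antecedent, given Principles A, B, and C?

{3}

*himself* is an anaphor, so Principle A applies: it must be bound in its binding domain.
Binding domain of *himself₄*: the embedded TP, whose subject is Pavel₃.
*Kenji₁* c-commands the anaphor but is outside its binding domain → cannot satisfy Principle A.
*Ivan₂* c-commands the anaphor but is outside its binding domain → cannot satisfy Principle A.
*Pavel₃* c-commands the anaphor within its binding domain → licit binder.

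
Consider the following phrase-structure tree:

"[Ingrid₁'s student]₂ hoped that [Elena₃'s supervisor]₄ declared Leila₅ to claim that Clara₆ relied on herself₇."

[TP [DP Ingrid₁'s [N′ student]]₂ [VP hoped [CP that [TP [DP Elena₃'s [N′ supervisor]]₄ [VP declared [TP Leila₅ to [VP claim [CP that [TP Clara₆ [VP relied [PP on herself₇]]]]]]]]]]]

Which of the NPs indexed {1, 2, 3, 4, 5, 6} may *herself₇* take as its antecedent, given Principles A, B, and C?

*herself* is an anaphor, so Principle A applies: it must be bound in its binding domain.
Binding domain of *herself₇*: the embedded TP, whose subject is Clara₆.
*Ingrid₁* does not c-command the anaphor → cannot bind it.
*[Ingrid₁'s student]₂* c-commands the anaphor but is outside its binding domain → cannot satisfy Principle A.
*Elena₃* does not c-command the anaphor → cannot bind it.
*[Elena₃'s supervisor]₄* c-commands the anaphor but is outside its binding domain → cannot satisfy Principle A.
*Leila₅* c-commands the anaphor but is outside its binding domain → cannot satisfy Principle A.
*Clara₆* c-commands the anaphor within its binding domain → licit binder.

{6}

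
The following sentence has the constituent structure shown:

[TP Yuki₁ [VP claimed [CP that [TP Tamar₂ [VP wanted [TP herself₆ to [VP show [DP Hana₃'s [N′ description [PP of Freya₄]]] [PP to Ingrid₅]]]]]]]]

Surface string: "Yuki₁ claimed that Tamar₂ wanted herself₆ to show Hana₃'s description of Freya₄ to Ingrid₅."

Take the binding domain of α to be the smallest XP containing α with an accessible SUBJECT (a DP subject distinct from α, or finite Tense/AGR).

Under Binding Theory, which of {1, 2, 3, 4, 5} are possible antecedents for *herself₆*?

{2}

*herself* is an anaphor, so Principle A applies: it must be bound in its binding domain.
Binding domain of *herself₆*: the embedded TP, whose subject is Tamar₂.
*Yuki₁* c-commands the anaphor but is outside its binding domain → cannot satisfy Principle A.
*Tamar₂* c-commands the anaphor within its binding domain → licit binder.
*Hana₃* does not c-command the anaphor → cannot bind it.
*Freya₄* does not c-command the anaphor → cannot bind it.
*Ingrid₅* does not c-command the anaphor → cannot bind it.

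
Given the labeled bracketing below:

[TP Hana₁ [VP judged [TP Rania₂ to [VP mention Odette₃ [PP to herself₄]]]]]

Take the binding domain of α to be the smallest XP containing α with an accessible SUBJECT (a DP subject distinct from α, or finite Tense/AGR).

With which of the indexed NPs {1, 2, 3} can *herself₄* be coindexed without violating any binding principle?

*herself* is an anaphor, so Principle A applies: it must be bound in its binding domain.
Binding domain of *herself₄*: the embedded TP, whose subject is Rania₂.
*Hana₁* c-commands the anaphor but is outside its binding domain → cannot satisfy Principle A.
*Rania₂* c-commands the anaphor within its binding domain → licit binder.
*Odette₃* c-commands the anaphor within its binding domain → licit binder.

{2, 3}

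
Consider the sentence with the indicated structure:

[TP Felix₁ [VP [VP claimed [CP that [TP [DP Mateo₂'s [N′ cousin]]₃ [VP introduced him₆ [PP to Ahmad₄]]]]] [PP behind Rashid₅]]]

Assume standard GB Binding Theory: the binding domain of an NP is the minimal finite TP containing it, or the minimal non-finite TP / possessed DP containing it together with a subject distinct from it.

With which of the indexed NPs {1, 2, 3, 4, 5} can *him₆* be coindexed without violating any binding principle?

*him* is a pronoun, so Principle B applies: it must be free in its binding domain.
Binding domain of *him₆*: the embedded TP, whose subject is [Mateo₂'s cousin]₃.
*Felix₁* c-commands the pronoun but from outside its binding domain, and is not c-commanded by it → coindexation permitted.
*Mateo₂* and the pronoun do not c-command one another → neither Principle B nor Principle C is at stake; coindexation permitted.
*[Mateo₂'s cousin]₃* c-commands the pronoun within its binding domain → coindexation would violate Principle B.
*Ahmad₄*: the pronoun c-commands this R-expression → coindexation would violate Principle C on *Ahmad₄*.
*Rashid₅* and the pronoun do not c-command one another → neither Principle B nor Principle C is at stake; coindexation permitted.

{1, 2, 5}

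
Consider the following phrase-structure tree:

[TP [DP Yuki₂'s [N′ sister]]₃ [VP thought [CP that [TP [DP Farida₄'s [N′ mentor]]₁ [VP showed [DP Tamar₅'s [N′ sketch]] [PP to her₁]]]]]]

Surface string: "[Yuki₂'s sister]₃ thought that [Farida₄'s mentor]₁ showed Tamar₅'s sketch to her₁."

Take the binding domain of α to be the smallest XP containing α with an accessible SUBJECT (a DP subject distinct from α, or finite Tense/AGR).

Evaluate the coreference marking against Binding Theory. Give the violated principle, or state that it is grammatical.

Principle B

The two coindexed NPs are *[Farida₄'s mentor]₁* and *her₁*.
*her₁* is a pronoun. Its binding domain is the embedded TP, whose subject is [Farida₄'s mentor]₁.
*[Farida₄'s mentor]₁* c-commands it within that domain and carries the same index.
The pronoun is locally bound → Principle B violation.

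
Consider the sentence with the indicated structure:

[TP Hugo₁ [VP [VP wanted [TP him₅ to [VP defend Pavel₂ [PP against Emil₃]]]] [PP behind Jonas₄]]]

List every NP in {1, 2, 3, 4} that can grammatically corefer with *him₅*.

{4}

*him* is a pronoun, so Principle B applies: it must be free in its binding domain.
Binding domain of *him₅*: the matrix TP, whose subject is Hugo₁.
*Hugo₁* c-commands the pronoun within its binding domain → coindexation would violate Principle B.
*Pavel₂*: the pronoun c-commands this R-expression → coindexation would violate Principle C on *Pavel₂*.
*Emil₃*: the pronoun c-commands this R-expression → coindexation would violate Principle C on *Emil₃*.
*Jonas₄* and the pronoun do not c-command one another → neither Principle B nor Principle C is at stake; coindexation permitted.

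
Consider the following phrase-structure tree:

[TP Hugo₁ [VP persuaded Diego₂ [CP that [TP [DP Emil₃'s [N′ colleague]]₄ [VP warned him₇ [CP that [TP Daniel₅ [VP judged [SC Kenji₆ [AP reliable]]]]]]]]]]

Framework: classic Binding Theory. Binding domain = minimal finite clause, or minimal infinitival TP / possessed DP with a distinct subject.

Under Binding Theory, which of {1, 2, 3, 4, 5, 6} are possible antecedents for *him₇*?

{1, 2, 3}

*him* is a pronoun, so Principle B applies: it must be free in its binding domain.
Binding domain of *him₇*: the embedded TP, whose subject is [Emil₃'s colleague]₄.
*Hugo₁* c-commands the pronoun but from outside its binding domain, and is not c-commanded by it → coindexation permitted.
*Diego₂* c-commands the pronoun but from outside its binding domain, and is not c-commanded by it → coindexation permitted.
*Emil₃* and the pronoun do not c-command one another → neither Principle B nor Principle C is at stake; coindexation permitted.
*[Emil₃'s colleague]₄* c-commands the pronoun within its binding domain → coindexation would violate Principle B.
*Daniel₅*: the pronoun c-commands this R-expression → coindexation would violate Principle C on *Daniel₅*.
*Kenji₆*: the pronoun c-commands this R-expression → coindexation would violate Principle C on *Kenji₆*.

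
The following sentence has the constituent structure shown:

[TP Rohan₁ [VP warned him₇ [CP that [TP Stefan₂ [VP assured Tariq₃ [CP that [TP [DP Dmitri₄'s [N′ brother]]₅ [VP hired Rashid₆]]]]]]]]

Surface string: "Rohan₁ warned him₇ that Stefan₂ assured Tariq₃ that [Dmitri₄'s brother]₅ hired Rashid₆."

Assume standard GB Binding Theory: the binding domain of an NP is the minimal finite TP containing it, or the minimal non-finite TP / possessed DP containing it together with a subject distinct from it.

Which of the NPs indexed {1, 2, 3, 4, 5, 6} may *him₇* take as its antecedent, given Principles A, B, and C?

none

*him* is a pronoun, so Principle B applies: it must be free in its binding domain.
Binding domain of *him₇*: the matrix TP, whose subject is Rohan₁.
*Rohan₁* c-commands the pronoun within its binding domain → coindexation would violate Principle B.
*Stefan₂*: the pronoun c-commands this R-expression → coindexation would violate Principle C on *Stefan₂*.
*Tariq₃*: the pronoun c-commands this R-expression → coindexation would violate Principle C on *Tariq₃*.
*Dmitri₄*: the pronoun c-commands this R-expression → coindexation would violate Principle C on *Dmitri₄*.
*[Dmitri₄'s brother]₅*: the pronoun c-commands this R-expression → coindexation would violate Principle C on *[Dmitri₄'s brother]₅*.
*Rashid₆*: the pronoun c-commands this R-expression → coindexation would violate Principle C on *Rashid₆*.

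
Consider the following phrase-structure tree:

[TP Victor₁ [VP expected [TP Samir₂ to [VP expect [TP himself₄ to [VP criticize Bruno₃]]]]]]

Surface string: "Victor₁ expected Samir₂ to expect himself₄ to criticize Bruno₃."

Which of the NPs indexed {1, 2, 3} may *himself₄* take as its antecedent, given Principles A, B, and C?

{2}

*himself* is an anaphor, so Principle A applies: it must be bound in its binding domain.
Binding domain of *himself₄*: the embedded TP, whose subject is Samir₂.
*Victor₁* c-commands the anaphor but is outside its binding domain → cannot satisfy Principle A.
*Samir₂* c-commands the anaphor within its binding domain → licit binder.
*Bruno₃* does not c-command the anaphor → cannot bind it.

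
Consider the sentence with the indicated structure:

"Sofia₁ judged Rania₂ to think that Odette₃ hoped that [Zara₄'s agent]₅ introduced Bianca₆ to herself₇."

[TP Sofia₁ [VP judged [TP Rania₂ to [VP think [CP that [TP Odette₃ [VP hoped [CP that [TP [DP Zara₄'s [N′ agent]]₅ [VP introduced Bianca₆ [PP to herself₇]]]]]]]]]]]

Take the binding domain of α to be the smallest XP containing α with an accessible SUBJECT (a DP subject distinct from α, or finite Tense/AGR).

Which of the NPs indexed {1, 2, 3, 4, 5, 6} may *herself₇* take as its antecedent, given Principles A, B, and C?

*herself* is an anaphor, so Principle A applies: it must be bound in its binding domain.
Binding domain of *herself₇*: the embedded TP, whose subject is [Zara₄'s agent]₅.
*Sofia₁* c-commands the anaphor but is outside its binding domain → cannot satisfy Principle A.
*Rania₂* c-commands the anaphor but is outside its binding domain → cannot satisfy Principle A.
*Odette₃* c-commands the anaphor but is outside its binding domain → cannot satisfy Principle A.
*Zara₄* does not c-command the anaphor → cannot bind it.
*[Zara₄'s agent]₅* c-commands the anaphor within its binding domain → licit binder.
*Bianca₆* c-commands the anaphor within its binding domain → licit binder.

{5, 6}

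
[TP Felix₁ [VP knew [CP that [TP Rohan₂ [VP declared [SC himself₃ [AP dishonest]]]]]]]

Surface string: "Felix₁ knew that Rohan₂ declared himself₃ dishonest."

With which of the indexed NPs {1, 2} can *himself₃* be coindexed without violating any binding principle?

*himself* is an anaphor, so Principle A applies: it must be bound in its binding domain.
Binding domain of *himself₃*: the embedded TP, whose subject is Rohan₂.
*Felix₁* c-commands the anaphor but is outside its binding domain → cannot satisfy Principle A.
*Rohan₂* c-commands the anaphor within its binding domain → licit binder.

{2}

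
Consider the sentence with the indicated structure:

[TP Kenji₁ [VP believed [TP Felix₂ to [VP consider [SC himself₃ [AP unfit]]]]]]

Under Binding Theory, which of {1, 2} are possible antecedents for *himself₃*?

*himself* is an anaphor, so Principle A applies: it must be bound in its binding domain.
Binding domain of *himself₃*: the embedded TP, whose subject is Felix₂.
*Kenji₁* c-commands the anaphor but is outside its binding domain → cannot satisfy Principle A.
*Felix₂* c-commands the anaphor within its binding domain → licit binder.

{2}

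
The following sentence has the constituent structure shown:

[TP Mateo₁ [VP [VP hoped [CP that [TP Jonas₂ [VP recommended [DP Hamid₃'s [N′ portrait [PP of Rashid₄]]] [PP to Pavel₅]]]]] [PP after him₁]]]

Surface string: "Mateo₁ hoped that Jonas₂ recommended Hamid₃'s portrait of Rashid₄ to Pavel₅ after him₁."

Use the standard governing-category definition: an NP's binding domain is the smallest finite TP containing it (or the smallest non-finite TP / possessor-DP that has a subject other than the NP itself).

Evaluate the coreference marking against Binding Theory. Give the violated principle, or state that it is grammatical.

The two coindexed NPs are *Mateo₁* and *him₁*.
*him₁* is a pronoun. Its binding domain is the matrix TP, whose subject is Mateo₁.
*Mateo₁* c-commands it within that domain and carries the same index.
The pronoun is locally bound → Principle B violation.

Principle B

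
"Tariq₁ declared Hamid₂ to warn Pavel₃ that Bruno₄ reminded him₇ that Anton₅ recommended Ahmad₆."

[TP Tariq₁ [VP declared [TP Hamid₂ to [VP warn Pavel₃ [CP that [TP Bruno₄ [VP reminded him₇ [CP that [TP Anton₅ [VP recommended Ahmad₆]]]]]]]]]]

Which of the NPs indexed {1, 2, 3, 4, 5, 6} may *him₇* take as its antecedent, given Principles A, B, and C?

{1, 2, 3}

*him* is a pronoun, so Principle B applies: it must be free in its binding domain.
Binding domain of *him₇*: the embedded TP, whose subject is Bruno₄.
*Tariq₁* c-commands the pronoun but from outside its binding domain, and is not c-commanded by it → coindexation permitted.
*Hamid₂* c-commands the pronoun but from outside its binding domain, and is not c-commanded by it → coindexation permitted.
*Pavel₃* c-commands the pronoun but from outside its binding domain, and is not c-commanded by it → coindexation permitted.
*Bruno₄* c-commands the pronoun within its binding domain → coindexation would violate Principle B.
*Anton₅*: the pronoun c-commands this R-expression → coindexation would violate Principle C on *Anton₅*.
*Ahmad₆*: the pronoun c-commands this R-expression → coindexation would violate Principle C on *Ahmad₆*.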